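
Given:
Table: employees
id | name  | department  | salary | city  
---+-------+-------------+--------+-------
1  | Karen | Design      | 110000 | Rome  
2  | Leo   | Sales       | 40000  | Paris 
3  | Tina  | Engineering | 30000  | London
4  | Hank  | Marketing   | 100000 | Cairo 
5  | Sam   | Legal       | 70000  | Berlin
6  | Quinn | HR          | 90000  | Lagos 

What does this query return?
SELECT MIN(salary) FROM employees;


Salaries: 110000, 40000, 30000, 100000, 70000, 90000
MIN = 30000

30000


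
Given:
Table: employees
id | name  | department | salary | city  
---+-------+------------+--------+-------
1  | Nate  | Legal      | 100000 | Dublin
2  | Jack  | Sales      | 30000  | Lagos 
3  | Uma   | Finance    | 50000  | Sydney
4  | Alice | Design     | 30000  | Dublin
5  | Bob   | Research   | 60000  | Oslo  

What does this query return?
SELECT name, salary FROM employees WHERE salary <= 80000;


Filtering: salary <= 80000
Matching: 4 rows

4 rows:
Jack, 30000
Uma, 50000
Alice, 30000
Bob, 60000


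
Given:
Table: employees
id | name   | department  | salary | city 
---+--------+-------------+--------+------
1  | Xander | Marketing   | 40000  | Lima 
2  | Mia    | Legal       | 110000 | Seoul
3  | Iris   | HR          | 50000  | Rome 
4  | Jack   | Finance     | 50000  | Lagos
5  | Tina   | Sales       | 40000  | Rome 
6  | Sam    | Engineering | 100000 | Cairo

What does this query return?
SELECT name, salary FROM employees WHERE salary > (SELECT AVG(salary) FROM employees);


Subquery: AVG(salary) = 65000.0
Filtering: salary > 65000.0
  Mia (110000) -> MATCH
  Sam (100000) -> MATCH


2 rows:
Mia, 110000
Sam, 100000


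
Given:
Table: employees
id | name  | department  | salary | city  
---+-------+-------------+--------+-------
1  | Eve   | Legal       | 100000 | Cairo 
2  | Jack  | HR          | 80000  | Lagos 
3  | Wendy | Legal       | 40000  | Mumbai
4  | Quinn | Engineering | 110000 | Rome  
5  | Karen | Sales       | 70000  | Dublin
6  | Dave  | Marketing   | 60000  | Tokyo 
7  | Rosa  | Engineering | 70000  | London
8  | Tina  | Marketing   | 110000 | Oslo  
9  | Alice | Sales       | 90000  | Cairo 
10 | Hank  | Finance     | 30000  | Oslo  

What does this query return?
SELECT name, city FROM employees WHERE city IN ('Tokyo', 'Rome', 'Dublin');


Filtering: city IN ('Tokyo', 'Rome', 'Dublin')
Matching: 3 rows

3 rows:
Quinn, Rome
Karen, Dublin
Dave, Tokyo


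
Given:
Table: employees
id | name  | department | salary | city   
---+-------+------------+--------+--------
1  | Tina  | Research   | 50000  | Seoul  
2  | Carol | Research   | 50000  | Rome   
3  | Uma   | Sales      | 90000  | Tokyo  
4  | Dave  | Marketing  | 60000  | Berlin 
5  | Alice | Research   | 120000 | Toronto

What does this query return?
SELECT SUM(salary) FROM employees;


SUM(salary) = 50000 + 50000 + 90000 + 60000 + 120000 = 370000

370000


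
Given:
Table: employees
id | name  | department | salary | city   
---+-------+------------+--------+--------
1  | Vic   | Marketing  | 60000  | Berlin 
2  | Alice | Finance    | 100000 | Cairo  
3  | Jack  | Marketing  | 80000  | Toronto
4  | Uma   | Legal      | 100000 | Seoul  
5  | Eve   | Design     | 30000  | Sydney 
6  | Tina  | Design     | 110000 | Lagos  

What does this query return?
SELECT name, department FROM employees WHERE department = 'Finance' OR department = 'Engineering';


Filtering: department = 'Finance' OR 'Engineering'
Matching: 1 rows

1 rows:
Alice, Finance


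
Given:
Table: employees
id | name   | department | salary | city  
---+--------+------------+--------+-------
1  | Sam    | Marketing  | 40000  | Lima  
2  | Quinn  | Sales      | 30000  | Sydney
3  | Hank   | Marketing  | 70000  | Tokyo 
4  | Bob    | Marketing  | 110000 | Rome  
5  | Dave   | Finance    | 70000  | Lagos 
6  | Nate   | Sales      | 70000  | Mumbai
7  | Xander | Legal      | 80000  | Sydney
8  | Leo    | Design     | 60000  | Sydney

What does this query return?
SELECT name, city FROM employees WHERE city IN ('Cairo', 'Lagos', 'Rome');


Filtering: city IN ('Cairo', 'Lagos', 'Rome')
Matching: 2 rows

2 rows:
Bob, Rome
Dave, Lagos


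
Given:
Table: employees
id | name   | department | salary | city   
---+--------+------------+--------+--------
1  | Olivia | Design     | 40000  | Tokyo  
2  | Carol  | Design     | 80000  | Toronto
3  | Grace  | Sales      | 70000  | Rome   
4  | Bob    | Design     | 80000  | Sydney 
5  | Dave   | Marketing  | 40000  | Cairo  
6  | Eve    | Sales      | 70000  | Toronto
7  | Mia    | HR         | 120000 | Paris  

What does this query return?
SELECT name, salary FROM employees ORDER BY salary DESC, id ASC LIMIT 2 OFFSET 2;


Sort by salary DESC (id ASC tiebreak), then skip 2 and take 2
Rows 3 through 4

2 rows:
Bob, 80000
Grace, 70000


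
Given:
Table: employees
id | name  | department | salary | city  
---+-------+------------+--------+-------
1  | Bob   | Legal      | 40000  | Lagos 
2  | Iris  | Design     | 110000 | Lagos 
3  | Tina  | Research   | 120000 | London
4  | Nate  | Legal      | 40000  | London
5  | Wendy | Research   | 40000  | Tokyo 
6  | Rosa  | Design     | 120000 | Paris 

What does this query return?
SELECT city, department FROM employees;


Projecting columns: city, department

6 rows:
Lagos, Legal
Lagos, Design
London, Research
London, Legal
Tokyo, Research
Paris, Design


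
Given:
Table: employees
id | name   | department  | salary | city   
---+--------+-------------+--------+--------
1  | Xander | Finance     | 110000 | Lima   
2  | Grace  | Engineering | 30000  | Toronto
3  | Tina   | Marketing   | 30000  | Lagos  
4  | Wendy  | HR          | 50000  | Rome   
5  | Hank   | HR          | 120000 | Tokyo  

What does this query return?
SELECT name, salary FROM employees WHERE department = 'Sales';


Filtering: department = 'Sales'
Matching rows: 0

Empty result set (0 rows)


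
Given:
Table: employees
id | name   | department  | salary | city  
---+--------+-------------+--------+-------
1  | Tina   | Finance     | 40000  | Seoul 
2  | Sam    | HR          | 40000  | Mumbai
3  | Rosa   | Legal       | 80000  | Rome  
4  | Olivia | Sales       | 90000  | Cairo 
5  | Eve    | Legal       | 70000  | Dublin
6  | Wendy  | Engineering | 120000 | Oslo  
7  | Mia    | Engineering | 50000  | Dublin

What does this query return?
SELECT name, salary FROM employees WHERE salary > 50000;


Filtering: salary > 50000
Matching: 4 rows

4 rows:
Rosa, 80000
Olivia, 90000
Eve, 70000
Wendy, 120000


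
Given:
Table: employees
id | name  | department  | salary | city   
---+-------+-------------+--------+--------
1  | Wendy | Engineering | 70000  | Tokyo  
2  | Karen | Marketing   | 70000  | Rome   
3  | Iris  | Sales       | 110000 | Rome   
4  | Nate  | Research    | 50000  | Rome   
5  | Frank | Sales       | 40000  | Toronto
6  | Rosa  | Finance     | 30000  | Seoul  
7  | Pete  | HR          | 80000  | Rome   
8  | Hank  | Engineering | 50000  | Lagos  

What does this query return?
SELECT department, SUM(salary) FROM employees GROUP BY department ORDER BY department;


Summing salary within each department:
  Engineering: 70000 + 50000 = 120000
  Finance: 30000 = 30000
  HR: 80000 = 80000
  Marketing: 70000 = 70000
  Research: 50000 = 50000
  Sales: 110000 + 40000 = 150000


6 groups:
Engineering, 120000
Finance, 30000
HR, 80000
Marketing, 70000
Research, 50000
Sales, 150000


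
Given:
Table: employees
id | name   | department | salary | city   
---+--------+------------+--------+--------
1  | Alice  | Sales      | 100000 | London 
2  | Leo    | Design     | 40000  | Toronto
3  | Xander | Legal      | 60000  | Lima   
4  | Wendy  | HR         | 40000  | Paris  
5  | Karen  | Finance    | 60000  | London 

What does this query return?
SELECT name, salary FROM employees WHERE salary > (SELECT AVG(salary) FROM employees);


Subquery: AVG(salary) = 60000.0
Filtering: salary > 60000.0
  Alice (100000) -> MATCH


1 rows:
Alice, 100000


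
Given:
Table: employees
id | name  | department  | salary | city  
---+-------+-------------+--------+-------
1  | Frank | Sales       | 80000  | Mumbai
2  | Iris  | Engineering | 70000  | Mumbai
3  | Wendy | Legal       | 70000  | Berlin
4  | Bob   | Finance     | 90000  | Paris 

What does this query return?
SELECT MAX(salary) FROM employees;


Salaries: 80000, 70000, 70000, 90000
MAX = 90000

90000


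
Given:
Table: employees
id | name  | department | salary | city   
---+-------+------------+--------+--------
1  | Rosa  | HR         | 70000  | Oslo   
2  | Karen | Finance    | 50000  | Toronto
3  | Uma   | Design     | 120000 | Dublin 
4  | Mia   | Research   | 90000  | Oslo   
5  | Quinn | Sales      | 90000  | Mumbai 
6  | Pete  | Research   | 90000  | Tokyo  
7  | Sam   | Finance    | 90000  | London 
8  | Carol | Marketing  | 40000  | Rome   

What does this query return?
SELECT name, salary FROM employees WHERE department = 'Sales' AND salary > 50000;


Filtering: department = 'Sales' AND salary > 50000
Matching: 1 rows

1 rows:
Quinn, 90000


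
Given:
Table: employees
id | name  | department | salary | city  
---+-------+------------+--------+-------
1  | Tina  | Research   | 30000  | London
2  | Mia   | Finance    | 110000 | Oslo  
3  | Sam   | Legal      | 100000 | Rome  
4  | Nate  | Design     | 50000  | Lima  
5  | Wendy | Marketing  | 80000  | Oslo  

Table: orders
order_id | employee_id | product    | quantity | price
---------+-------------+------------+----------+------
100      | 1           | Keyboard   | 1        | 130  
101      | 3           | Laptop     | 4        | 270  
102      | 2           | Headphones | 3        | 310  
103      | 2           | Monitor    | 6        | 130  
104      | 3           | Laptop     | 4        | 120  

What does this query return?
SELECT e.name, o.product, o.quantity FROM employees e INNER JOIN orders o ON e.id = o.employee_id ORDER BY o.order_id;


Joining employees.id = orders.employee_id:
  employee Tina (id=1) -> order Keyboard
  employee Sam (id=3) -> order Laptop
  employee Mia (id=2) -> order Headphones
  employee Mia (id=2) -> order Monitor
  employee Sam (id=3) -> order Laptop


5 rows:
Tina, Keyboard, 1
Sam, Laptop, 4
Mia, Headphones, 3
Mia, Monitor, 6
Sam, Laptop, 4


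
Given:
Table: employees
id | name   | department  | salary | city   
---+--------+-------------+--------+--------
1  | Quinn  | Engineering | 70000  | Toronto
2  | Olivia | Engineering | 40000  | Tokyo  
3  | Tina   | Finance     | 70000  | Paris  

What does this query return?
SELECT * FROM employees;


SELECT * returns all 3 rows with all columns

3 rows:
1, Quinn, Engineering, 70000, Toronto
2, Olivia, Engineering, 40000, Tokyo
3, Tina, Finance, 70000, Paris


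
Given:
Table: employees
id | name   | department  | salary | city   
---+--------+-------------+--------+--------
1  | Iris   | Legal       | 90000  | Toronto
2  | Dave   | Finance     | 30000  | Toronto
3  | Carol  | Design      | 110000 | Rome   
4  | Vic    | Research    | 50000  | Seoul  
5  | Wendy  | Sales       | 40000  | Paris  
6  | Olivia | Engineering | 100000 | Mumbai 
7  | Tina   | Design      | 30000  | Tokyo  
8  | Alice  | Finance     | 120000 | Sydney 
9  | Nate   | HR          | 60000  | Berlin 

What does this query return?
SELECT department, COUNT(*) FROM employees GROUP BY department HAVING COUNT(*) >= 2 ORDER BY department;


Groups with count >= 2:
  Design: 2 -> PASS
  Finance: 2 -> PASS
  Engineering: 1 -> filtered out
  HR: 1 -> filtered out
  Legal: 1 -> filtered out
  Research: 1 -> filtered out
  Sales: 1 -> filtered out


2 groups:
Design, 2
Finance, 2


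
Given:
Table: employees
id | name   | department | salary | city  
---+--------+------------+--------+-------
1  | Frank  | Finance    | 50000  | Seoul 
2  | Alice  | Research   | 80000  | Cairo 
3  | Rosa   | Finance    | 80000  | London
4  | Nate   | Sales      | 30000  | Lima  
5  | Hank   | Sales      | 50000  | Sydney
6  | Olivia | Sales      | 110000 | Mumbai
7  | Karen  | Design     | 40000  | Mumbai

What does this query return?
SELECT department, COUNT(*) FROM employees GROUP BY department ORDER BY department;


Assigning each row to its department group:
  Frank -> Finance
  Alice -> Research
  Rosa -> Finance
  Nate -> Sales
  Hank -> Sales
  Olivia -> Sales
  Karen -> Design


4 groups:
Design, 1
Finance, 2
Research, 1
Sales, 3


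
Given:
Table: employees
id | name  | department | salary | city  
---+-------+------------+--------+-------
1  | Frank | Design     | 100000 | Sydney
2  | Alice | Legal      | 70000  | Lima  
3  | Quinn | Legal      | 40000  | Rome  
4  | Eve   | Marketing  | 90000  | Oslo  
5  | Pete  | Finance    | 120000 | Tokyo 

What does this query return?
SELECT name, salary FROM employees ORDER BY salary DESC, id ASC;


Sorting by salary DESC, then id ASC for ties

5 rows:
Pete, 120000
Frank, 100000
Eve, 90000
Alice, 70000
Quinn, 40000


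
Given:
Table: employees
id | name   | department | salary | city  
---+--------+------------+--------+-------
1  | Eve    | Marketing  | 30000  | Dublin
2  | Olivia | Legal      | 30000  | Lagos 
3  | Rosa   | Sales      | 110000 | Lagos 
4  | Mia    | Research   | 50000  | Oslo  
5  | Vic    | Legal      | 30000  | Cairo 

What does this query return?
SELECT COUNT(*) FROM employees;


COUNT(*) counts all rows

5


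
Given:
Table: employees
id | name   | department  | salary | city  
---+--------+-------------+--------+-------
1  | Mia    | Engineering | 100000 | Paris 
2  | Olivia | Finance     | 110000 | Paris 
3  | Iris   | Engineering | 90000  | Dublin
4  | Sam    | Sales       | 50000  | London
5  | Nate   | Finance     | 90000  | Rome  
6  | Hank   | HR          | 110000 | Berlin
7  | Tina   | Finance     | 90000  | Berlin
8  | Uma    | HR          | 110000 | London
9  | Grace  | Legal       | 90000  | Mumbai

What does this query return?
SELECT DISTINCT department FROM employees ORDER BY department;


All 'department' values (row order): Engineering, Finance, Engineering, Sales, Finance, HR, Finance, HR, Legal
Removing duplicates leaves 5 unique value(s).

5 values:
Engineering
Finance
HR
Legal
Sales


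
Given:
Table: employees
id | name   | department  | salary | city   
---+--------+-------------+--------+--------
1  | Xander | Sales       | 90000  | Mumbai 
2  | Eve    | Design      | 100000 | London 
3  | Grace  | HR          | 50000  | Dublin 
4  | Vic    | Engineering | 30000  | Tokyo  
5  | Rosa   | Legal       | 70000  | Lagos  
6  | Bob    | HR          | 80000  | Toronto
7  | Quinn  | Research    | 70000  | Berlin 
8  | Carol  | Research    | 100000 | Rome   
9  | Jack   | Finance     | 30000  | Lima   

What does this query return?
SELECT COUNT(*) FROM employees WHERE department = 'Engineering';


Counting rows where department = 'Engineering'
  Vic -> MATCH


1


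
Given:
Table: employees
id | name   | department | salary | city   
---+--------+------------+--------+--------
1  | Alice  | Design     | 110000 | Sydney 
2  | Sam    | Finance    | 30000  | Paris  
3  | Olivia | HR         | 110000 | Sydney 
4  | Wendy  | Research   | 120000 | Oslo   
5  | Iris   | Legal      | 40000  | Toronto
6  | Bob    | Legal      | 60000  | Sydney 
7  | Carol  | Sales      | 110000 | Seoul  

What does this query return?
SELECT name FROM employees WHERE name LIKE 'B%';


LIKE 'B%' matches names starting with 'B'
Matching: 1

1 rows:
Bob


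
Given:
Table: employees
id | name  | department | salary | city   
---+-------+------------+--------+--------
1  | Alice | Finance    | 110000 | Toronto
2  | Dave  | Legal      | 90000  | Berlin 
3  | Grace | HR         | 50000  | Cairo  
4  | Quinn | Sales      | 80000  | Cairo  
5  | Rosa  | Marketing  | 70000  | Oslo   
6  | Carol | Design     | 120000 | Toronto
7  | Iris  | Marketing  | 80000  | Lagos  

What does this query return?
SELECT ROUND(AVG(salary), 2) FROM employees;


SUM(salary) = 600000
COUNT = 7
ROUND(AVG, 2) = ROUND(600000 / 7, 2) = 85714.29

85714.29


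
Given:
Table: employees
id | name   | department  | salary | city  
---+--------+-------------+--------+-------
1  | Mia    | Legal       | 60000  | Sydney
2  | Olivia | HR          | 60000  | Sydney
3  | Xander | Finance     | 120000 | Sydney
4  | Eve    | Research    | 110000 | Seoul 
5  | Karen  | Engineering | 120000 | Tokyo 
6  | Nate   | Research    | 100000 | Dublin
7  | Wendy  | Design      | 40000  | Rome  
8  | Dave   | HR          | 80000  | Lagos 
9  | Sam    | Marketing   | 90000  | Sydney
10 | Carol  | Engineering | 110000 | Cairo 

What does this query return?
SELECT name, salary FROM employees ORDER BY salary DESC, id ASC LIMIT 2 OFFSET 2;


Sort by salary DESC (id ASC tiebreak), then skip 2 and take 2
Rows 3 through 4

2 rows:
Eve, 110000
Carol, 110000


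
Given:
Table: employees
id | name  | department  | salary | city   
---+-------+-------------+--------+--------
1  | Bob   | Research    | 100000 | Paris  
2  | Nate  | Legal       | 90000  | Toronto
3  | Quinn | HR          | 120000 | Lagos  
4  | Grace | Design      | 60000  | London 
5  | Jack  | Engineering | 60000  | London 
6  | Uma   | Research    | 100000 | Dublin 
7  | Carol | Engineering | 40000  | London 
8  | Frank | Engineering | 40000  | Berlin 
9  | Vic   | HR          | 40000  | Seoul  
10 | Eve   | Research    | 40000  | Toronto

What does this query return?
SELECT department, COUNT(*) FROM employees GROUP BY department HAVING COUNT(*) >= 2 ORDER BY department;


Groups with count >= 2:
  Engineering: 3 -> PASS
  HR: 2 -> PASS
  Research: 3 -> PASS
  Design: 1 -> filtered out
  Legal: 1 -> filtered out


3 groups:
Engineering, 3
HR, 2
Research, 3


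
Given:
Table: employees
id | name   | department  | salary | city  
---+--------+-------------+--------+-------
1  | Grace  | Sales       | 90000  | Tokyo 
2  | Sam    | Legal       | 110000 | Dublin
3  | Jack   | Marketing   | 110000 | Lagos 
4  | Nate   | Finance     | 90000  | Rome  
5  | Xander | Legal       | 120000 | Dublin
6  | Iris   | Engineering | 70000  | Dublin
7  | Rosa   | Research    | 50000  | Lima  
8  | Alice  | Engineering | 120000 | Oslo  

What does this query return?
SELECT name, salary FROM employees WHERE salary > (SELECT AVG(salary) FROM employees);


Subquery: AVG(salary) = 95000.0
Filtering: salary > 95000.0
  Sam (110000) -> MATCH
  Jack (110000) -> MATCH
  Xander (120000) -> MATCH
  Alice (120000) -> MATCH


4 rows:
Sam, 110000
Jack, 110000
Xander, 120000
Alice, 120000


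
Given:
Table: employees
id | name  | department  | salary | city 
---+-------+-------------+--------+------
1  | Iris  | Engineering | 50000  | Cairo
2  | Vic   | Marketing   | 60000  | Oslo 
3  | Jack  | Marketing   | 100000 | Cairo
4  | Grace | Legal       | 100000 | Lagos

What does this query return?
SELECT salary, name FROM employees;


Projecting columns: salary, name

4 rows:
50000, Iris
60000, Vic
100000, Jack
100000, Grace


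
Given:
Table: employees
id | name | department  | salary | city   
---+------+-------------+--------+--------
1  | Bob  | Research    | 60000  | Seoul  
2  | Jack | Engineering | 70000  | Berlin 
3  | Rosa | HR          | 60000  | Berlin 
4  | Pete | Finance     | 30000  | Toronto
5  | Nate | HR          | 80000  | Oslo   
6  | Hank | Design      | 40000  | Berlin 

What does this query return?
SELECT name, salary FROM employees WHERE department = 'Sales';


Filtering: department = 'Sales'
Matching rows: 0

Empty result set (0 rows)


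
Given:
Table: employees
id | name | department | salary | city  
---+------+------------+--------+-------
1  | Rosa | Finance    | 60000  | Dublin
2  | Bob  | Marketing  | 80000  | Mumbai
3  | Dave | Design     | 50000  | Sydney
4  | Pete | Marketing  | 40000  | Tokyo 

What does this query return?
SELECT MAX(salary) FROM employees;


Salaries: 60000, 80000, 50000, 40000
MAX = 80000

80000


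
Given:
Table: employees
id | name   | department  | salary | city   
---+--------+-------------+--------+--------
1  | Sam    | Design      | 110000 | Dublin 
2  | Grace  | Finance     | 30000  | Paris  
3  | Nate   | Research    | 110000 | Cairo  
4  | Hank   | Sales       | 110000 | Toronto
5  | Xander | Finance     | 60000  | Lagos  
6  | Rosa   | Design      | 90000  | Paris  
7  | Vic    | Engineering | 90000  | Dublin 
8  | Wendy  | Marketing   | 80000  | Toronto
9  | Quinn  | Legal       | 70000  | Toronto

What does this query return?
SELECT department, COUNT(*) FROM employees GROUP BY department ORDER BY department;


Assigning each row to its department group:
  Sam -> Design
  Grace -> Finance
  Nate -> Research
  Hank -> Sales
  Xander -> Finance
  Rosa -> Design
  Vic -> Engineering
  Wendy -> Marketing
  Quinn -> Legal


7 groups:
Design, 2
Engineering, 1
Finance, 2
Legal, 1
Marketing, 1
Research, 1
Sales, 1


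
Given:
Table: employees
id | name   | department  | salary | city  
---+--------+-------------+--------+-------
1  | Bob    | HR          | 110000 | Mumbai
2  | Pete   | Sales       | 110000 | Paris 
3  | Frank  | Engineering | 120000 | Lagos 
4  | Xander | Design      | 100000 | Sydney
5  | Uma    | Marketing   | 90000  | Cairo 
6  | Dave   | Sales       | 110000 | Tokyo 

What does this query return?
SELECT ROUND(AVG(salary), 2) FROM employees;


SUM(salary) = 640000
COUNT = 6
ROUND(AVG, 2) = ROUND(640000 / 6, 2) = 106666.67

106666.67


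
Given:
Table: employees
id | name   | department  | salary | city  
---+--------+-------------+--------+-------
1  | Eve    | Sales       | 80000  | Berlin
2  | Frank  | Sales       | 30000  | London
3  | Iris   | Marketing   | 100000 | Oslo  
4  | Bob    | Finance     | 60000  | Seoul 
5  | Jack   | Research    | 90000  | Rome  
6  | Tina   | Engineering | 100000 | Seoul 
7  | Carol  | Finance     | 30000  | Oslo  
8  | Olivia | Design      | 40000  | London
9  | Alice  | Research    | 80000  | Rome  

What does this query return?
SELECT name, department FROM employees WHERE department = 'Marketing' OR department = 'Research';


Filtering: department = 'Marketing' OR 'Research'
Matching: 3 rows

3 rows:
Iris, Marketing
Jack, Research
Alice, Research


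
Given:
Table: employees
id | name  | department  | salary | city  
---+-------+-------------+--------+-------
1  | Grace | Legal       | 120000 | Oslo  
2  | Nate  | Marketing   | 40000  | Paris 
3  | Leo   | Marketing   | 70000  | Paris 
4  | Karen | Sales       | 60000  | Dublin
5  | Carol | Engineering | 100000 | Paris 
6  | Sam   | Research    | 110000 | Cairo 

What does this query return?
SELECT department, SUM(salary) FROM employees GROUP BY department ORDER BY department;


Summing salary within each department:
  Engineering: 100000 = 100000
  Legal: 120000 = 120000
  Marketing: 40000 + 70000 = 110000
  Research: 110000 = 110000
  Sales: 60000 = 60000


5 groups:
Engineering, 100000
Legal, 120000
Marketing, 110000
Research, 110000
Sales, 60000


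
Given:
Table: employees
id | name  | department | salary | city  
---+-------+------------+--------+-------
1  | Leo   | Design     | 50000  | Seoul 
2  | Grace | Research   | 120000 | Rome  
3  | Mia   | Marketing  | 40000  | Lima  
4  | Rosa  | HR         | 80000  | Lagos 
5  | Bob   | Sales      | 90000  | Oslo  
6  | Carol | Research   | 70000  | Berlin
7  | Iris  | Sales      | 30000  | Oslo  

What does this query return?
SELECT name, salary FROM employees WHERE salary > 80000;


Filtering: salary > 80000
Matching: 2 rows

2 rows:
Grace, 120000
Bob, 90000


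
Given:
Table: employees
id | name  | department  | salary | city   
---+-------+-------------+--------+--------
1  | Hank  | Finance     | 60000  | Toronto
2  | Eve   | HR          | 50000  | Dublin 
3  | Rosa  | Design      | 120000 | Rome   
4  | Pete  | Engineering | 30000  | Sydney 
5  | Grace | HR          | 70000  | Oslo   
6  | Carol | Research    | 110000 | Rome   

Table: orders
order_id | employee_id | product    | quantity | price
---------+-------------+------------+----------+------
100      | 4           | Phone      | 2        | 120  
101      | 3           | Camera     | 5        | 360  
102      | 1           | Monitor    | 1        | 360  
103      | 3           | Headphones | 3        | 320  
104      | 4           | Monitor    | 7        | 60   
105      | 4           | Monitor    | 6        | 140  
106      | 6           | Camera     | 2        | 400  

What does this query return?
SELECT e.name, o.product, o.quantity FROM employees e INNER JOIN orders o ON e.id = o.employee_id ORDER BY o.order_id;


Joining employees.id = orders.employee_id:
  employee Pete (id=4) -> order Phone
  employee Rosa (id=3) -> order Camera
  employee Hank (id=1) -> order Monitor
  employee Rosa (id=3) -> order Headphones
  employee Pete (id=4) -> order Monitor
  employee Pete (id=4) -> order Monitor
  employee Carol (id=6) -> order Camera


7 rows:
Pete, Phone, 2
Rosa, Camera, 5
Hank, Monitor, 1
Rosa, Headphones, 3
Pete, Monitor, 7
Pete, Monitor, 6
Carol, Camera, 2


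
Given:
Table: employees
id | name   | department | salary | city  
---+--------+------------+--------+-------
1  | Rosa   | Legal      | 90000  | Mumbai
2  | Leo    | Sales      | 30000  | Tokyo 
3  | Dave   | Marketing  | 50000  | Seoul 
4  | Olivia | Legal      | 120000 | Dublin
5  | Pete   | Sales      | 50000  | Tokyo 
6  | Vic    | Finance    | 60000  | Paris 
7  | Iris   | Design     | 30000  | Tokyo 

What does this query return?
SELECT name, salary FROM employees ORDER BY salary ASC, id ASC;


Sorting by salary ASC, then id ASC for ties

7 rows:
Leo, 30000
Iris, 30000
Dave, 50000
Pete, 50000
Vic, 60000
Rosa, 90000
Olivia, 120000


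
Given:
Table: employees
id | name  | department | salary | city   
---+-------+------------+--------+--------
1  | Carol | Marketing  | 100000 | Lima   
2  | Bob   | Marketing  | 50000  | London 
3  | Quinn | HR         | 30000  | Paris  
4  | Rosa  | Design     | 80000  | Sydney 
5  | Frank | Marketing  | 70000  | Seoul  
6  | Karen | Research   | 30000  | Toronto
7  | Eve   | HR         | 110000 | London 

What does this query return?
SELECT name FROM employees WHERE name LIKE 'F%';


LIKE 'F%' matches names starting with 'F'
Matching: 1

1 rows:
Frank


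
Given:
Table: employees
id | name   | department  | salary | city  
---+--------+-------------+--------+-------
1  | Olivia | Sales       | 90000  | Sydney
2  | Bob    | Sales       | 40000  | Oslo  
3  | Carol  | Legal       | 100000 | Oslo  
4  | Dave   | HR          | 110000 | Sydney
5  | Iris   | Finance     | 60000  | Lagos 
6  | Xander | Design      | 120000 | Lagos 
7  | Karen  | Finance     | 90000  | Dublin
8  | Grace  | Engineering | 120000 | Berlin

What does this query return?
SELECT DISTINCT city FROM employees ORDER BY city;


All 'city' values (row order): Sydney, Oslo, Oslo, Sydney, Lagos, Lagos, Dublin, Berlin
Removing duplicates leaves 5 unique value(s).

5 values:
Berlin
Dublin
Lagos
Oslo
Sydney


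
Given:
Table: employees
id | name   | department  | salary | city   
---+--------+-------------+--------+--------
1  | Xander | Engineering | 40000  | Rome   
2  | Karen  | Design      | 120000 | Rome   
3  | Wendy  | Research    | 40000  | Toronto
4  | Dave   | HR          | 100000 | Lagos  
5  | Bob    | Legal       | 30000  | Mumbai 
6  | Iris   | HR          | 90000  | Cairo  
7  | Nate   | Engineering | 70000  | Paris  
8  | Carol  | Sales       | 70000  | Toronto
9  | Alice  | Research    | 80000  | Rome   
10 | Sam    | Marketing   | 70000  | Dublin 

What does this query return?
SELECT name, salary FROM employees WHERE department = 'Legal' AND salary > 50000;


Filtering: department = 'Legal' AND salary > 50000
Matching: 0 rows

Empty result set (0 rows)


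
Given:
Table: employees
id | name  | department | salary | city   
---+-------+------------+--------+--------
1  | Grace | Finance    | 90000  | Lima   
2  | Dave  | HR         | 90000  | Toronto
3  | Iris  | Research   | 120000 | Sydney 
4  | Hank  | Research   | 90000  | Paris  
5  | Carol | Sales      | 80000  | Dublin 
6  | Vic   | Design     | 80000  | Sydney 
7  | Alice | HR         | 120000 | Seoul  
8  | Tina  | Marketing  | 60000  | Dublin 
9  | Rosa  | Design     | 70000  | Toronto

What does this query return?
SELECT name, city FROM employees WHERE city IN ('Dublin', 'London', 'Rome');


Filtering: city IN ('Dublin', 'London', 'Rome')
Matching: 2 rows

2 rows:
Carol, Dublin
Tina, Dublin


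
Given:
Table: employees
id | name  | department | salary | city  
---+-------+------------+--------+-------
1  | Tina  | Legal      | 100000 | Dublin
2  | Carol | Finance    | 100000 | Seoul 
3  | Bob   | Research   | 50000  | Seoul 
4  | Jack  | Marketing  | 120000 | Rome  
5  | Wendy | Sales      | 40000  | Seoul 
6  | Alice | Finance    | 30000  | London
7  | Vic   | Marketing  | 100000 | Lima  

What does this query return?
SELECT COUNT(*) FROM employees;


COUNT(*) counts all rows

7


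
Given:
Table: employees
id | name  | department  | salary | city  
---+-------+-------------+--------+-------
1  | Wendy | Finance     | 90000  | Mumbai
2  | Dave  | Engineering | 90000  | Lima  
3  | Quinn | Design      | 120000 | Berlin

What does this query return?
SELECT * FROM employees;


SELECT * returns all 3 rows with all columns

3 rows:
1, Wendy, Finance, 90000, Mumbai
2, Dave, Engineering, 90000, Lima
3, Quinn, Design, 120000, Berlin


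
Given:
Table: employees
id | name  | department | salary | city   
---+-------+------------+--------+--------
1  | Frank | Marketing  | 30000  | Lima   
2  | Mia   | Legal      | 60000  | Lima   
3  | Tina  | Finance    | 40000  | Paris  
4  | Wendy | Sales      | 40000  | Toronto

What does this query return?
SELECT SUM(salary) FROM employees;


SUM(salary) = 30000 + 60000 + 40000 + 40000 = 170000

170000


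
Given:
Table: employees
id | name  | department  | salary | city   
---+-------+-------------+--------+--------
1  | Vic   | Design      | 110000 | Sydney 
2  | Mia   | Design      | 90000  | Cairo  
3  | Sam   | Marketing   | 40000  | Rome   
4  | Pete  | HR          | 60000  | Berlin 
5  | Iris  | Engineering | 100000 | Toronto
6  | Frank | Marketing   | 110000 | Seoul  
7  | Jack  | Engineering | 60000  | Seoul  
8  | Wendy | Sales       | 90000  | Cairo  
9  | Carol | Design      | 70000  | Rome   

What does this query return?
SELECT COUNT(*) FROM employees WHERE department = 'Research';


Counting rows where department = 'Research'


0


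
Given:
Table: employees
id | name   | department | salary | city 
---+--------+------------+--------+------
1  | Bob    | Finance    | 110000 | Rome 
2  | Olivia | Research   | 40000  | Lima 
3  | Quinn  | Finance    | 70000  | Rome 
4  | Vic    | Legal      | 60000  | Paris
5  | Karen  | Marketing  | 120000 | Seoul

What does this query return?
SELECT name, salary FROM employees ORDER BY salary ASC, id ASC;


Sorting by salary ASC, then id ASC for ties

5 rows:
Olivia, 40000
Vic, 60000
Quinn, 70000
Bob, 110000
Karen, 120000


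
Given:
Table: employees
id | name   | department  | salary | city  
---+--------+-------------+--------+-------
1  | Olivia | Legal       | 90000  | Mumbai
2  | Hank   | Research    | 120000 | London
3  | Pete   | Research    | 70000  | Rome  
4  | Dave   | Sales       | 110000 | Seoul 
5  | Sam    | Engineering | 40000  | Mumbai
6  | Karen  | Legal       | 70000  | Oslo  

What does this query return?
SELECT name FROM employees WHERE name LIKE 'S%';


LIKE 'S%' matches names starting with 'S'
Matching: 1

1 rows:
Sam


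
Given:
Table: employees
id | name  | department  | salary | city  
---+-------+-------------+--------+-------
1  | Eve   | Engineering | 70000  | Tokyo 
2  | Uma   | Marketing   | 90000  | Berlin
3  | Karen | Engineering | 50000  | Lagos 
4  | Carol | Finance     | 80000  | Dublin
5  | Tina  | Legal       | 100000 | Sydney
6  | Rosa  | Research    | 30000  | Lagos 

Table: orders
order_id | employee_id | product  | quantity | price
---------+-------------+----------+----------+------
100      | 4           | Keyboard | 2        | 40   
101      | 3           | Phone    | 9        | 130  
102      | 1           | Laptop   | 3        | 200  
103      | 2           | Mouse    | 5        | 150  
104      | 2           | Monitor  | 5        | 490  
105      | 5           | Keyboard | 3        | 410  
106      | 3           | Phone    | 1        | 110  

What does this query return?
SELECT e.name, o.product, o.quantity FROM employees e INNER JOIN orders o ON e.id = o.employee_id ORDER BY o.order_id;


Joining employees.id = orders.employee_id:
  employee Carol (id=4) -> order Keyboard
  employee Karen (id=3) -> order Phone
  employee Eve (id=1) -> order Laptop
  employee Uma (id=2) -> order Mouse
  employee Uma (id=2) -> order Monitor
  employee Tina (id=5) -> order Keyboard
  employee Karen (id=3) -> order Phone


7 rows:
Carol, Keyboard, 2
Karen, Phone, 9
Eve, Laptop, 3
Uma, Mouse, 5
Uma, Monitor, 5
Tina, Keyboard, 3
Karen, Phone, 1


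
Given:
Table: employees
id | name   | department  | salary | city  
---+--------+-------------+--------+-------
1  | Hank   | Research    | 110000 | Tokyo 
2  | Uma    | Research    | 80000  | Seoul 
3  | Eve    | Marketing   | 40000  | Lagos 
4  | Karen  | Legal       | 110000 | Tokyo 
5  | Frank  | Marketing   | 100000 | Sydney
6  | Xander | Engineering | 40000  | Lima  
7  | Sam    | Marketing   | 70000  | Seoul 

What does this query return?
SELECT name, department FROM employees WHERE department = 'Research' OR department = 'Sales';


Filtering: department = 'Research' OR 'Sales'
Matching: 2 rows

2 rows:
Hank, Research
Uma, Research


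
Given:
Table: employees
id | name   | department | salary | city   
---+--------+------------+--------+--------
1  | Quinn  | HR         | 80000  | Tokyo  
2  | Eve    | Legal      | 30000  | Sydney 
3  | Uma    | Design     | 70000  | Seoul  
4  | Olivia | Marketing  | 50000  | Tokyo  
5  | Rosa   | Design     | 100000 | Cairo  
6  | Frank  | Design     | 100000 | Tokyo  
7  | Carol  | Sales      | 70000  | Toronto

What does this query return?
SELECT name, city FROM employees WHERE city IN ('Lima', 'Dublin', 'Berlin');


Filtering: city IN ('Lima', 'Dublin', 'Berlin')
Matching: 0 rows

Empty result set (0 rows)


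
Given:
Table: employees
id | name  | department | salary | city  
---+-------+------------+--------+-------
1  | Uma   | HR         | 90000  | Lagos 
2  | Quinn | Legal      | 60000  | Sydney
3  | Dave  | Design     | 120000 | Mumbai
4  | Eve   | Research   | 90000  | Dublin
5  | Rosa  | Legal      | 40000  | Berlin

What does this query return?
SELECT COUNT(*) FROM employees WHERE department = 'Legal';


Counting rows where department = 'Legal'
  Quinn -> MATCH
  Rosa -> MATCH


2


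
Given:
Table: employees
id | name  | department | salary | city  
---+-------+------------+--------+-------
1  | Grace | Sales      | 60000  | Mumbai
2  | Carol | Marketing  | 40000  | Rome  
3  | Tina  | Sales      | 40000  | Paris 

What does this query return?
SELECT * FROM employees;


SELECT * returns all 3 rows with all columns

3 rows:
1, Grace, Sales, 60000, Mumbai
2, Carol, Marketing, 40000, Rome
3, Tina, Sales, 40000, Paris


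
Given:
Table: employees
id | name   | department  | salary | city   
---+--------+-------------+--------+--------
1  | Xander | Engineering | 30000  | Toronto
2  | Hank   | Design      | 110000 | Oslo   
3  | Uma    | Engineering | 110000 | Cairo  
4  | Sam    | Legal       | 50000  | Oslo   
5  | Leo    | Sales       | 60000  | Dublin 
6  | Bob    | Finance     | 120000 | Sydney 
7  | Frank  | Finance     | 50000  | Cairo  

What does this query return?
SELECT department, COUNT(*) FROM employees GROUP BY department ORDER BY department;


Assigning each row to its department group:
  Xander -> Engineering
  Hank -> Design
  Uma -> Engineering
  Sam -> Legal
  Leo -> Sales
  Bob -> Finance
  Frank -> Finance


5 groups:
Design, 1
Engineering, 2
Finance, 2
Legal, 1
Sales, 1


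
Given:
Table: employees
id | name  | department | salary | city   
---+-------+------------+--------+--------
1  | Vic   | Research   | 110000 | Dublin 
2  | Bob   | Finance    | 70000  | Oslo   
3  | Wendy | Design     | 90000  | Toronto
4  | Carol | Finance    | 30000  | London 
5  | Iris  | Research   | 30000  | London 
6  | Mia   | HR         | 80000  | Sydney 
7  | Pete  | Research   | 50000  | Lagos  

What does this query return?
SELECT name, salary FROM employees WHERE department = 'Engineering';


Filtering: department = 'Engineering'
Matching rows: 0

Empty result set (0 rows)


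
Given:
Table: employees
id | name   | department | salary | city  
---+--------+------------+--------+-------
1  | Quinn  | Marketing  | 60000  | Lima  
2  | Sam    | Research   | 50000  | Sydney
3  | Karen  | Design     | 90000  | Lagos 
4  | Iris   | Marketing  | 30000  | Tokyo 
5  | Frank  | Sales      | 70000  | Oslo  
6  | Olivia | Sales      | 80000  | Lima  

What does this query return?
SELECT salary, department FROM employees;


Projecting columns: salary, department

6 rows:
60000, Marketing
50000, Research
90000, Design
30000, Marketing
70000, Sales
80000, Sales


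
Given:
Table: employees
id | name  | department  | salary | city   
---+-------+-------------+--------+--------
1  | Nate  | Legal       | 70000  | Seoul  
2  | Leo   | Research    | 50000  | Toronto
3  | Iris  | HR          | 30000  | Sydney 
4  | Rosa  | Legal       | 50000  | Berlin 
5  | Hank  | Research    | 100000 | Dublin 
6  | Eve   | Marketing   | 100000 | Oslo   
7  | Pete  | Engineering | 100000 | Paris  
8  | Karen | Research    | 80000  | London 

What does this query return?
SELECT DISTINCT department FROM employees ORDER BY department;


All 'department' values (row order): Legal, Research, HR, Legal, Research, Marketing, Engineering, Research
Removing duplicates leaves 5 unique value(s).

5 values:
Engineering
HR
Legal
Marketing
Research


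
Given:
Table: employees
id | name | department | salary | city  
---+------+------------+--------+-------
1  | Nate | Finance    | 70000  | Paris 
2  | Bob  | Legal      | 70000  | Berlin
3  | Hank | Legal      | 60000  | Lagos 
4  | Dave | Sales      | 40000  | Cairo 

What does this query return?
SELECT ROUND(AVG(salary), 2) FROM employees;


SUM(salary) = 240000
COUNT = 4
ROUND(AVG, 2) = ROUND(240000 / 4, 2) = 60000.0

60000.0


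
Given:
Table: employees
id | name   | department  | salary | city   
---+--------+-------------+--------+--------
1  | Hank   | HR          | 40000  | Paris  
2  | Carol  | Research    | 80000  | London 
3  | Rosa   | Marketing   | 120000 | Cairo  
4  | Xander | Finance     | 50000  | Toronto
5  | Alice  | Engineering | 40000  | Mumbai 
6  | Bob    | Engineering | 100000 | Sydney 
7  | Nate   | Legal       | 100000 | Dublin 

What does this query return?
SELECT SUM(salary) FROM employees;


SUM(salary) = 40000 + 80000 + 120000 + 50000 + 40000 + 100000 + 100000 = 530000

530000


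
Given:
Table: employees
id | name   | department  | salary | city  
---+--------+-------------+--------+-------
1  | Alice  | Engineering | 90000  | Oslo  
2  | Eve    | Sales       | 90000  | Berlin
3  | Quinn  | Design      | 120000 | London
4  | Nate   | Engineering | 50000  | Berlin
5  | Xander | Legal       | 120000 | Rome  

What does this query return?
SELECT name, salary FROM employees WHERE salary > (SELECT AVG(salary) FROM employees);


Subquery: AVG(salary) = 94000.0
Filtering: salary > 94000.0
  Quinn (120000) -> MATCH
  Xander (120000) -> MATCH


2 rows:
Quinn, 120000
Xander, 120000


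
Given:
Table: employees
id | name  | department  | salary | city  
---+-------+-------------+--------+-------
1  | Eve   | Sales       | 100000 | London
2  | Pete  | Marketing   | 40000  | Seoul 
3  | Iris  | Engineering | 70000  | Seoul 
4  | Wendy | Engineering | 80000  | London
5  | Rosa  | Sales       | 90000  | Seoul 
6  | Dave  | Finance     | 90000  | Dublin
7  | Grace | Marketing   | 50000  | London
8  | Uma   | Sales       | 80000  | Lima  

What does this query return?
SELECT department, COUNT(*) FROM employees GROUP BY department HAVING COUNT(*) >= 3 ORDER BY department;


Groups with count >= 3:
  Sales: 3 -> PASS
  Engineering: 2 -> filtered out
  Finance: 1 -> filtered out
  Marketing: 2 -> filtered out


1 groups:
Sales, 3
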